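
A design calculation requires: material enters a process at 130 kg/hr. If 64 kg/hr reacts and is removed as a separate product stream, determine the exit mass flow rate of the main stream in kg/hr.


Steady-state mass balance on the main outlet: F_out = F_in - F_removed
F_out = 130 - 64
F_out = 66 kg/hr


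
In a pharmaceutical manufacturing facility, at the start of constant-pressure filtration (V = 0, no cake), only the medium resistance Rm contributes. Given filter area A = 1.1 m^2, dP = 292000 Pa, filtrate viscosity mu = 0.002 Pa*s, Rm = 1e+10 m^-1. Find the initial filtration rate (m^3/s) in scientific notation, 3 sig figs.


rate = A * dP / (mu * Rm)
rate = 1.1 * 292000 / (0.002 * 1e+10)
rate = 321200.0 / 2.000e+07
rate = 1.61e-02 m^3/s


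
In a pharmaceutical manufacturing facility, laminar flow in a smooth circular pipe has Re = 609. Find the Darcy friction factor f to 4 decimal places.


f = 64 / Re
f = 64 / 609
f = 0.1051


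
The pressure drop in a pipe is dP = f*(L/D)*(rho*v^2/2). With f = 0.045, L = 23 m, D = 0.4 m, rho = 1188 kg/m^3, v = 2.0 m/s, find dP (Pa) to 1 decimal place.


dP = f * (L/D) * (rho*v^2/2)
dP = 0.045 * (23/0.4) * (1188*2.0^2/2)
L/D = 57.5
rho*v^2/2 = 1188*4.0/2 = 2376.0
dP = 0.045 * 57.5 * 2376.0
dP = 6147.9 Pa


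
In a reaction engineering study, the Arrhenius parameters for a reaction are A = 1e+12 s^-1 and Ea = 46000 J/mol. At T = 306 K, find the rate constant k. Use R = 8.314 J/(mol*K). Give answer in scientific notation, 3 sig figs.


k = A * exp(-Ea/(R*T))
k = 1e+12 * exp(-46000 / (8.314 * 306))
k = 1e+12 * exp(-18.081164)
k = 1.40e+04


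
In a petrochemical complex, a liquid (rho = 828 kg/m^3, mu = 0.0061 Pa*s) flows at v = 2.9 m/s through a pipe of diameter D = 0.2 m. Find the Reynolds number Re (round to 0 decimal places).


Re = rho * v * D / mu
Re = 828 * 2.9 * 0.2 / 0.0061
Re = 480.24 / 0.0061
Re = 78728


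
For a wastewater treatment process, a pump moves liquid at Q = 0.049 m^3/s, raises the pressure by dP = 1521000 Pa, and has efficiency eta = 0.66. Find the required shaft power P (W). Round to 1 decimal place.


P = Q * dP / eta
P = 0.049 * 1521000 / 0.66
P = 74529.0 / 0.66
P = 112922.7 W


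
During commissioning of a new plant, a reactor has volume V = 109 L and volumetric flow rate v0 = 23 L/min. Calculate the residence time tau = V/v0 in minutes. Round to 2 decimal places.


tau = V / v0
tau = 109 / 23
tau = 4.74 min


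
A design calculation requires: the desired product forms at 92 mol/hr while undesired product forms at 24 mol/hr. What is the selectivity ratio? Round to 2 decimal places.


S = desired product rate / undesired product rate
S = 92 / 24
S = 3.83


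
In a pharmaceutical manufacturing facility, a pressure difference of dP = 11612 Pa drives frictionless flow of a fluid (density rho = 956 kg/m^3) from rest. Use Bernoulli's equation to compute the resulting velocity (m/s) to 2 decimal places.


v = sqrt(2*dP/rho)
v = sqrt(2*11612/956)
v = sqrt(24.292887)
v = 4.93 m/s


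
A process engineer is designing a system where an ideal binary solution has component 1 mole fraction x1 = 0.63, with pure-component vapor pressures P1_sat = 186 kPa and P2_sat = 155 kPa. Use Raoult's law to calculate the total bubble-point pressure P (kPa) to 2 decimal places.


P = x1*P1_sat + x2*P2_sat
x2 = 1 - x1 = 1 - 0.63 = 0.37
P = 0.63*186 + 0.37*155
P = 117.18 + 57.35
P = 174.53 kPa


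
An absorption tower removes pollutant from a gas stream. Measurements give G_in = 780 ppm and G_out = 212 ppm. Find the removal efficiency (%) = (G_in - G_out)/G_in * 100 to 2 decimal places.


Efficiency = (G_in - G_out) / G_in * 100%
Efficiency = (780 - 212) / 780 * 100
Efficiency = 568 / 780 * 100
Efficiency = 72.82%


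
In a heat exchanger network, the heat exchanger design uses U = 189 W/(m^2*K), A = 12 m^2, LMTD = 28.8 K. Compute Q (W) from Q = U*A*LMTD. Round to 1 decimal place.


Q = U * A * LMTD
Q = 189 * 12 * 28.8
Q = 65318.4 W


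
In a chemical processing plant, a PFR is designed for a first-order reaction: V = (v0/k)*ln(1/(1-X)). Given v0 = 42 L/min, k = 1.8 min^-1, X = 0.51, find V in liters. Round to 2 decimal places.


V = (v0/k) * ln(1/(1-X))
V = (42/1.8) * ln(1/(1-0.51))
V = 23.333333 * ln(2.040816)
V = 23.333333 * 0.71335
V = 16.64 L


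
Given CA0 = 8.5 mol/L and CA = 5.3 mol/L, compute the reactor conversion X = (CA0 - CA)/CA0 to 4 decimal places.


X = (CA0 - CA) / CA0
X = (8.5 - 5.3) / 8.5
X = 3.2 / 8.5
X = 0.3765


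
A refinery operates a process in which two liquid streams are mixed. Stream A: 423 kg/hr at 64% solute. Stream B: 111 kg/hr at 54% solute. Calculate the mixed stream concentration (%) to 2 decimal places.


Mass balance on solute: F1*x1 + F2*x2 = F3*x3
F3 = F1 + F2 = 423 + 111 = 534 kg/hr
x3 = (F1*x1 + F2*x2)/F3
x3 = (423*0.64 + 111*0.54) / 534
x3 = 61.92%


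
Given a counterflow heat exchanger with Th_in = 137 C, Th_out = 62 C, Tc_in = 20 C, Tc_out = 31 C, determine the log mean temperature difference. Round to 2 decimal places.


dT1 = Th_in - Tc_out = 137 - 31 = 106
dT2 = Th_out - Tc_in = 62 - 20 = 42
LMTD = (dT1 - dT2) / ln(dT1/dT2)
LMTD = (106 - 42) / ln(106/42)
LMTD = 69.13 K


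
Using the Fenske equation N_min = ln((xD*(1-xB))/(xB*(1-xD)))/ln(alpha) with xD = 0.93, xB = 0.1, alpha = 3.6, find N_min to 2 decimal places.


N_min = ln((xD*(1-xB))/(xB*(1-xD))) / ln(alpha)
Numerator inside ln: 0.837 / 0.007 = 119.571429
ln(119.571429) = 4.783914
ln(alpha) = ln(3.6) = 1.280934
N_min = 4.783914 / 1.280934 = 3.73


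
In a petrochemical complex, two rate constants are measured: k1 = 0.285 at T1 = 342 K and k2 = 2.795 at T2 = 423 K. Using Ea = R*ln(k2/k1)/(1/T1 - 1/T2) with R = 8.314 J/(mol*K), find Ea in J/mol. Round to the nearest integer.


Ea = R * ln(k2/k1) / (1/T1 - 1/T2)
ln(k2/k1) = ln(2.795/0.285) = 2.2830982
1/T1 - 1/T2 = 1/342 - 1/423 = 0.000559910414
Ea = 8.314 * 2.2830982 / 0.000559910414
Ea = 33901 J/mol


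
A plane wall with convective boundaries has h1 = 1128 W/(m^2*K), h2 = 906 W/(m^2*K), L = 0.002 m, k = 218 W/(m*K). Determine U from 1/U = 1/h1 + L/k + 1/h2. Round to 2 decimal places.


1/U = 1/h1 + L/k + 1/h2
1/U = 1/1128 + 0.002/218 + 1/906
1/U = 0.0008865248 + 9.1743e-06 + 0.0011037528
1/U = 0.0019994519
U = 500.14 W/(m^2*K)


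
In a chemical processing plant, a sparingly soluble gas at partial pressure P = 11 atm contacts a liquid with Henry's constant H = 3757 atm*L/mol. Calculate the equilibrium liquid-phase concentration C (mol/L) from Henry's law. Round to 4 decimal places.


C = P / H
C = 11 / 3757
C = 0.0029 mol/L


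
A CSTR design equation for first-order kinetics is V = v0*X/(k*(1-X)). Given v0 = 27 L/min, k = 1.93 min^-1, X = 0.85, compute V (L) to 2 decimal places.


V = v0 * X / (k * (1 - X))
V = 27 * 0.85 / (1.93 * (1 - 0.85))
V = 22.95 / (1.93 * 0.15)
V = 22.95 / 0.2895
V = 79.27 L


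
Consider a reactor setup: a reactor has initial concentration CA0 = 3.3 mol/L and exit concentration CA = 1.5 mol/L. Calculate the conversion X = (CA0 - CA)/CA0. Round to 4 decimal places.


X = (CA0 - CA) / CA0
X = (3.3 - 1.5) / 3.3
X = 1.8 / 3.3
X = 0.5455


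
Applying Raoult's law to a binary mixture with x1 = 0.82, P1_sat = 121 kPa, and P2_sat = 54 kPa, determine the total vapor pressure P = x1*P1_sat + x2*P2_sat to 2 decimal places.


P = x1*P1_sat + x2*P2_sat
x2 = 1 - x1 = 1 - 0.82 = 0.18
P = 0.82*121 + 0.18*54
P = 99.22 + 9.72
P = 108.94 kPa


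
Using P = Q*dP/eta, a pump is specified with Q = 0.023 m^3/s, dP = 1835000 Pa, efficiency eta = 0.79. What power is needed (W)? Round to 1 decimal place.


P = Q * dP / eta
P = 0.023 * 1835000 / 0.79
P = 42205.0 / 0.79
P = 53424.1 W


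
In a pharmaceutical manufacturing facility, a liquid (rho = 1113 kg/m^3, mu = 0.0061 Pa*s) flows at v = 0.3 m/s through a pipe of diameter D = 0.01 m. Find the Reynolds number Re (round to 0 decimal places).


Re = rho * v * D / mu
Re = 1113 * 0.3 * 0.01 / 0.0061
Re = 3.339 / 0.0061
Re = 547


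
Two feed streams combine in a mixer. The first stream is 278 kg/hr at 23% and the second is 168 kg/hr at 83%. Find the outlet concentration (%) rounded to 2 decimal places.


Mass balance on solute: F1*x1 + F2*x2 = F3*x3
F3 = F1 + F2 = 278 + 168 = 446 kg/hr
x3 = (F1*x1 + F2*x2)/F3
x3 = (278*0.23 + 168*0.83) / 446
x3 = 45.60%


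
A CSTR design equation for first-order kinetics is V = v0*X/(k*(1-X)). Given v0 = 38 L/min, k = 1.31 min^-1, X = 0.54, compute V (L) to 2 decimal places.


V = v0 * X / (k * (1 - X))
V = 38 * 0.54 / (1.31 * (1 - 0.54))
V = 20.52 / (1.31 * 0.46)
V = 20.52 / 0.6026
V = 34.05 L


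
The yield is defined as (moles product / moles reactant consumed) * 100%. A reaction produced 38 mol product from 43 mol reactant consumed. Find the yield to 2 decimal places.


Yield = (moles product / moles consumed) * 100%
Yield = (38 / 43) * 100
Yield = 0.8837 * 100
Yield = 88.37%


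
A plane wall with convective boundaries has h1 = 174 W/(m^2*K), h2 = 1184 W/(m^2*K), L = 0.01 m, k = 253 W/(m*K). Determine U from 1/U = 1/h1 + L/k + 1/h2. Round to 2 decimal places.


1/U = 1/h1 + L/k + 1/h2
1/U = 1/174 + 0.01/253 + 1/1184
1/U = 0.0057471264 + 3.95257e-05 + 0.0008445946
1/U = 0.0066312467
U = 150.80 W/(m^2*K)


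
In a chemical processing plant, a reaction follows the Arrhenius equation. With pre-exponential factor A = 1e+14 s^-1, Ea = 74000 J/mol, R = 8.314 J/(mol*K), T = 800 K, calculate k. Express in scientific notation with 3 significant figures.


k = A * exp(-Ea/(R*T))
k = 1e+14 * exp(-74000 / (8.314 * 800))
k = 1e+14 * exp(-11.125812)
k = 1.47e+09


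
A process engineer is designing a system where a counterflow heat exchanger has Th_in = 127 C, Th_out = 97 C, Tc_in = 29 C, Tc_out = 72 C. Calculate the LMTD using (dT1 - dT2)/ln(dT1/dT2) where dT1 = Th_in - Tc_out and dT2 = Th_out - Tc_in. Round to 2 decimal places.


dT1 = Th_in - Tc_out = 127 - 72 = 55
dT2 = Th_out - Tc_in = 97 - 29 = 68
LMTD = (dT1 - dT2) / ln(dT1/dT2)
LMTD = (55 - 68) / ln(55/68)
LMTD = 61.27 K


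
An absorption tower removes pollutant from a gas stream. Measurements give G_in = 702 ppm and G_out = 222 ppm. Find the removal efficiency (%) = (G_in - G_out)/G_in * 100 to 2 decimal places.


Efficiency = (G_in - G_out) / G_in * 100%
Efficiency = (702 - 222) / 702 * 100
Efficiency = 480 / 702 * 100
Efficiency = 68.38%


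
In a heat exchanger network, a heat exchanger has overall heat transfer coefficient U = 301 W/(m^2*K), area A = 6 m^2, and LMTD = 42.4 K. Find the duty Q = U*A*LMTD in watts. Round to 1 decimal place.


Q = U * A * LMTD
Q = 301 * 6 * 42.4
Q = 76574.4 W


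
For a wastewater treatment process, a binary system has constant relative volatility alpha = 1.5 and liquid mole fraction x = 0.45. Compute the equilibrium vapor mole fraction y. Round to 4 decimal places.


y = alpha*x / (1 + (alpha-1)*x)
y = 1.5*0.45 / (1 + (1.5-1)*0.45)
y = 0.675 / (1 + 0.225)
y = 0.675 / 1.225
y = 0.5510


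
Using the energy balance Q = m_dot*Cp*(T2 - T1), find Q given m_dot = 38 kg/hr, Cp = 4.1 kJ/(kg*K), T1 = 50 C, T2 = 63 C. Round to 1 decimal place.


Q = m_dot * Cp * (T2 - T1)
Q = 38 * 4.1 * (63 - 50)
Q = 38 * 4.1 * 13
Q = 2025.4 kJ/hr


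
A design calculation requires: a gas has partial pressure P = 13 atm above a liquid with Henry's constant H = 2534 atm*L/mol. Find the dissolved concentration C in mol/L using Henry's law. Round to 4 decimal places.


C = P / H
C = 13 / 2534
C = 0.0051 mol/L


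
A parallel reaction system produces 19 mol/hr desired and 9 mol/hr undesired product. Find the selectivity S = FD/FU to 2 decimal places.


S = desired product rate / undesired product rate
S = 19 / 9
S = 2.11


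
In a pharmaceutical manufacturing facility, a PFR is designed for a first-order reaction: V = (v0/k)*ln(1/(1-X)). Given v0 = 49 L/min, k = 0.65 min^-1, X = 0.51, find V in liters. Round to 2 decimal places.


V = (v0/k) * ln(1/(1-X))
V = (49/0.65) * ln(1/(1-0.51))
V = 75.384615 * ln(2.040816)
V = 75.384615 * 0.71335
V = 53.78 L


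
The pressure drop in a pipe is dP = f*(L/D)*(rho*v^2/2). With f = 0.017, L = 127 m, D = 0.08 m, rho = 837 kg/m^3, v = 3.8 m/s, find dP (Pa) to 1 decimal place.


dP = f * (L/D) * (rho*v^2/2)
dP = 0.017 * (127/0.08) * (837*3.8^2/2)
L/D = 1587.5
rho*v^2/2 = 837*14.44/2 = 6043.14
dP = 0.017 * 1587.5 * 6043.14
dP = 163089.2 Pa


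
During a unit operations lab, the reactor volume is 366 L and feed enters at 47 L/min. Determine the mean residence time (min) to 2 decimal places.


tau = V / v0
tau = 366 / 47
tau = 7.79 min


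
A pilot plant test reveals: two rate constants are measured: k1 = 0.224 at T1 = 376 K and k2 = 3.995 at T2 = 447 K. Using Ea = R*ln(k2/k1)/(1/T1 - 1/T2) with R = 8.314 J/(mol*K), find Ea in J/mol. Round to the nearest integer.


Ea = R * ln(k2/k1) / (1/T1 - 1/T2)
ln(k2/k1) = ln(3.995/0.224) = 2.8811528
1/T1 - 1/T2 = 1/376 - 1/447 = 0.000422438003
Ea = 8.314 * 2.8811528 / 0.000422438003
Ea = 56704 J/mol


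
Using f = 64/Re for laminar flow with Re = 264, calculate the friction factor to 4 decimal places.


f = 64 / Re
f = 64 / 264
f = 0.2424


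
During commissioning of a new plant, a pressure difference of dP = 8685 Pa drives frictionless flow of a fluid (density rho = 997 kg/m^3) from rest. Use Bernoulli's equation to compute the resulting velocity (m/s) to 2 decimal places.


v = sqrt(2*dP/rho)
v = sqrt(2*8685/997)
v = sqrt(17.422267)
v = 4.17 m/s


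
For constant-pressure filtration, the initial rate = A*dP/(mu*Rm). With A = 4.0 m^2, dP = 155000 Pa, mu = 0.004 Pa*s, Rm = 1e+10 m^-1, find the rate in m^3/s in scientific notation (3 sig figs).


rate = A * dP / (mu * Rm)
rate = 4.0 * 155000 / (0.004 * 1e+10)
rate = 620000.0 / 4.000e+07
rate = 1.55e-02 m^3/s


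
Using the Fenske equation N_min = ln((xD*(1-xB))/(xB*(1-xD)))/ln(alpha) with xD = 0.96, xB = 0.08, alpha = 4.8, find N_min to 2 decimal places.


N_min = ln((xD*(1-xB))/(xB*(1-xD))) / ln(alpha)
Numerator inside ln: 0.8832 / 0.0032 = 276.0
ln(276.0) = 5.620401
ln(alpha) = ln(4.8) = 1.568616
N_min = 5.620401 / 1.568616 = 3.58


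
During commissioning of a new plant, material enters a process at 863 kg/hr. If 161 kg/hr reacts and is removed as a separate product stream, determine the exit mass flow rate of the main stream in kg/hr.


Steady-state mass balance on the main outlet: F_out = F_in - F_removed
F_out = 863 - 161
F_out = 702 kg/hr


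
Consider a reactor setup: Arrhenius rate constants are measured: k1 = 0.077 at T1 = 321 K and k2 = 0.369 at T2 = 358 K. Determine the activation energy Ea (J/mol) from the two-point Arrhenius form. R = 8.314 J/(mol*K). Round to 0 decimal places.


Ea = R * ln(k2/k1) / (1/T1 - 1/T2)
ln(k2/k1) = ln(0.369/0.077) = 1.5669912
1/T1 - 1/T2 = 1/321 - 1/358 = 0.000321968708
Ea = 8.314 * 1.5669912 / 0.000321968708
Ea = 40463 J/mol


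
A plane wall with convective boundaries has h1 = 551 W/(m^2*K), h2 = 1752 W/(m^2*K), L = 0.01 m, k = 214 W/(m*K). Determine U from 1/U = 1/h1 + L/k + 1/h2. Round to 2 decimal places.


1/U = 1/h1 + L/k + 1/h2
1/U = 1/551 + 0.01/214 + 1/1752
1/U = 0.001814882 + 4.6729e-05 + 0.0005707763
1/U = 0.0024323873
U = 411.12 W/(m^2*K)


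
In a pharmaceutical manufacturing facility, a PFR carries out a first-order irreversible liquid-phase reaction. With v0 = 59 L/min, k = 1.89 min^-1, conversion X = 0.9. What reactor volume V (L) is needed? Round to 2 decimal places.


V = (v0/k) * ln(1/(1-X))
V = (59/1.89) * ln(1/(1-0.9))
V = 31.216931 * ln(10.0)
V = 31.216931 * 2.302585
V = 71.88 L


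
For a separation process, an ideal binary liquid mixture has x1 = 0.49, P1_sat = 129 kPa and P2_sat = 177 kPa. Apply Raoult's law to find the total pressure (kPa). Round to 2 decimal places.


P = x1*P1_sat + x2*P2_sat
x2 = 1 - x1 = 1 - 0.49 = 0.51
P = 0.49*129 + 0.51*177
P = 63.21 + 90.27
P = 153.48 kPa


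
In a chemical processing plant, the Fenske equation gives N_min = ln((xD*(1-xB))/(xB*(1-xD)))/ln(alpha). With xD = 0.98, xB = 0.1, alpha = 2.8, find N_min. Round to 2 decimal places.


N_min = ln((xD*(1-xB))/(xB*(1-xD))) / ln(alpha)
Numerator inside ln: 0.882 / 0.002 = 441.0
ln(441.0) = 6.089045
ln(alpha) = ln(2.8) = 1.029619
N_min = 6.089045 / 1.029619 = 5.91


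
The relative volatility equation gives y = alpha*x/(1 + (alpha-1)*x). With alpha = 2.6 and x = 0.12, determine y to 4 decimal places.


y = alpha*x / (1 + (alpha-1)*x)
y = 2.6*0.12 / (1 + (2.6-1)*0.12)
y = 0.312 / (1 + 0.192)
y = 0.312 / 1.192
y = 0.2617


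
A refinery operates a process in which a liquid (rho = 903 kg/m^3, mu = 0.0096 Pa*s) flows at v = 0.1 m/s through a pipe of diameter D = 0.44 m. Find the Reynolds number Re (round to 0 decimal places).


Re = rho * v * D / mu
Re = 903 * 0.1 * 0.44 / 0.0096
Re = 39.732 / 0.0096
Re = 4139


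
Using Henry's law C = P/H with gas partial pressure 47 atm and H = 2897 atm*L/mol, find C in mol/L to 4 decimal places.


C = P / H
C = 47 / 2897
C = 0.0162 mol/L


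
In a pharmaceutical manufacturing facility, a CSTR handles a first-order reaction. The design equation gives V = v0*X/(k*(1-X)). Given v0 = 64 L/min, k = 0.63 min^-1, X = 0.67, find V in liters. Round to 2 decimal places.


V = v0 * X / (k * (1 - X))
V = 64 * 0.67 / (0.63 * (1 - 0.67))
V = 42.88 / (0.63 * 0.33)
V = 42.88 / 0.2079
V = 206.25 L


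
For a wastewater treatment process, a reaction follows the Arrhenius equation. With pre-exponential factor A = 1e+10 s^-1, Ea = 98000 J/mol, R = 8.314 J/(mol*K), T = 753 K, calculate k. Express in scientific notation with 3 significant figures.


k = A * exp(-Ea/(R*T))
k = 1e+10 * exp(-98000 / (8.314 * 753))
k = 1e+10 * exp(-15.653847)
k = 1.59e+03


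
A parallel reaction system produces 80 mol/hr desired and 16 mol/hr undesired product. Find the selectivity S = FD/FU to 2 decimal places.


S = desired product rate / undesired product rate
S = 80 / 16
S = 5.00


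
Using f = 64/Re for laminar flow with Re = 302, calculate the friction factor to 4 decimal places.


f = 64 / Re
f = 64 / 302
f = 0.2119


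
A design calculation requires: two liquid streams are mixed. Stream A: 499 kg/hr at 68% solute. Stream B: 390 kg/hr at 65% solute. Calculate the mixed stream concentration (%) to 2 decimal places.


Mass balance on solute: F1*x1 + F2*x2 = F3*x3
F3 = F1 + F2 = 499 + 390 = 889 kg/hr
x3 = (F1*x1 + F2*x2)/F3
x3 = (499*0.68 + 390*0.65) / 889
x3 = 66.68%


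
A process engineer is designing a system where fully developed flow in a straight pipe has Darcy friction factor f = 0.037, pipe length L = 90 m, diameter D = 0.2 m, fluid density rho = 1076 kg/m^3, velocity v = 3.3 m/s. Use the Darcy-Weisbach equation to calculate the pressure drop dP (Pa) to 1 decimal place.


dP = f * (L/D) * (rho*v^2/2)
dP = 0.037 * (90/0.2) * (1076*3.3^2/2)
L/D = 450.0
rho*v^2/2 = 1076*10.89/2 = 5858.82
dP = 0.037 * 450.0 * 5858.82
dP = 97549.4 Pa


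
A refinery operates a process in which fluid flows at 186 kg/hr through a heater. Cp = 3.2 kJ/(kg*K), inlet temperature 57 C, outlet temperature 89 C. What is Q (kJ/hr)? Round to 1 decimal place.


Q = m_dot * Cp * (T2 - T1)
Q = 186 * 3.2 * (89 - 57)
Q = 186 * 3.2 * 32
Q = 19046.4 kJ/hr


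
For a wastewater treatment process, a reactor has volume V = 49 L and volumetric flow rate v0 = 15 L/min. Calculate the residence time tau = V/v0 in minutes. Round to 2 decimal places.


tau = V / v0
tau = 49 / 15
tau = 3.27 min


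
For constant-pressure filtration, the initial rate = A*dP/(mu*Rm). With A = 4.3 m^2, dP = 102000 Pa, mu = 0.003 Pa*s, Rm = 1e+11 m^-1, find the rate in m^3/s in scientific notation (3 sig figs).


rate = A * dP / (mu * Rm)
rate = 4.3 * 102000 / (0.003 * 1e+11)
rate = 438600.0 / 3.000e+08
rate = 1.46e-03 m^3/s


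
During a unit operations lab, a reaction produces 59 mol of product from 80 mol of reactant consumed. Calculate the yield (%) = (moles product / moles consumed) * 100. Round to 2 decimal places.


Yield = (moles product / moles consumed) * 100%
Yield = (59 / 80) * 100
Yield = 0.7375 * 100
Yield = 73.75%


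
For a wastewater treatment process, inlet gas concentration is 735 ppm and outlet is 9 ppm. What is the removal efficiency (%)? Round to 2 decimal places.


Efficiency = (G_in - G_out) / G_in * 100%
Efficiency = (735 - 9) / 735 * 100
Efficiency = 726 / 735 * 100
Efficiency = 98.78%


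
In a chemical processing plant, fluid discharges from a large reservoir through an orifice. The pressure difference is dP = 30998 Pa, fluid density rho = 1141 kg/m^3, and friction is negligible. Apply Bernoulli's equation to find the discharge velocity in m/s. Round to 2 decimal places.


v = sqrt(2*dP/rho)
v = sqrt(2*30998/1141)
v = sqrt(54.334794)
v = 7.37 m/s


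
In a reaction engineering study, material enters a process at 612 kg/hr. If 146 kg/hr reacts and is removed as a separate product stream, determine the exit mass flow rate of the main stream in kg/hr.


Steady-state mass balance on the main outlet: F_out = F_in - F_removed
F_out = 612 - 146
F_out = 466 kg/hr


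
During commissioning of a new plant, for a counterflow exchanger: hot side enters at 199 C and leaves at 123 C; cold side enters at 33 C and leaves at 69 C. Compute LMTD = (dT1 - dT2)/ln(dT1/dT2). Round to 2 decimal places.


dT1 = Th_in - Tc_out = 199 - 69 = 130
dT2 = Th_out - Tc_in = 123 - 33 = 90
LMTD = (dT1 - dT2) / ln(dT1/dT2)
LMTD = (130 - 90) / ln(130/90)
LMTD = 108.78 K


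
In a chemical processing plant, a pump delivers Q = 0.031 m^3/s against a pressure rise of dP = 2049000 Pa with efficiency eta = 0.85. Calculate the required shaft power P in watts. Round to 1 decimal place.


P = Q * dP / eta
P = 0.031 * 2049000 / 0.85
P = 63519.0 / 0.85
P = 74728.2 W


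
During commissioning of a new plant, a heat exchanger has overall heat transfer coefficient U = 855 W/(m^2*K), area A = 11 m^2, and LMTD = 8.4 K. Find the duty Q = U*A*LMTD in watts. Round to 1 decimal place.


Q = U * A * LMTD
Q = 855 * 11 * 8.4
Q = 79002.0 W


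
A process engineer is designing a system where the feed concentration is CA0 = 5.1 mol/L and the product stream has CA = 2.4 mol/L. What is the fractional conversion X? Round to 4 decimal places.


X = (CA0 - CA) / CA0
X = (5.1 - 2.4) / 5.1
X = 2.7 / 5.1
X = 0.5294


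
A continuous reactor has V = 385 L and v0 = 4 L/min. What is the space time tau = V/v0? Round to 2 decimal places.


tau = V / v0
tau = 385 / 4
tau = 96.25 min


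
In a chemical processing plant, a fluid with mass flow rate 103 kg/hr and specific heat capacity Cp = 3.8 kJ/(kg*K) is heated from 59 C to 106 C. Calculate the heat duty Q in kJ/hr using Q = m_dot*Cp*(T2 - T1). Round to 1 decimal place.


Q = m_dot * Cp * (T2 - T1)
Q = 103 * 3.8 * (106 - 59)
Q = 103 * 3.8 * 47
Q = 18395.8 kJ/hr


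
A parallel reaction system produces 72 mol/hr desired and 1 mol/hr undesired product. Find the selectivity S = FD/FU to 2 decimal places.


S = desired product rate / undesired product rate
S = 72 / 1
S = 72.00


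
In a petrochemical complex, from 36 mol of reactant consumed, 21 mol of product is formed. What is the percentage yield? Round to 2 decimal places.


Yield = (moles product / moles consumed) * 100%
Yield = (21 / 36) * 100
Yield = 0.5833 * 100
Yield = 58.33%


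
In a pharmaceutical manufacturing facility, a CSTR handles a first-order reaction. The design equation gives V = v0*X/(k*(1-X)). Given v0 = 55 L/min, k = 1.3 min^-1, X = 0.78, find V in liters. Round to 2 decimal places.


V = v0 * X / (k * (1 - X))
V = 55 * 0.78 / (1.3 * (1 - 0.78))
V = 42.9 / (1.3 * 0.22)
V = 42.9 / 0.286
V = 150.00 L


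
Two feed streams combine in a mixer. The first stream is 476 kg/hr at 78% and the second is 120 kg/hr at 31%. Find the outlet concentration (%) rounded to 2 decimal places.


Mass balance on solute: F1*x1 + F2*x2 = F3*x3
F3 = F1 + F2 = 476 + 120 = 596 kg/hr
x3 = (F1*x1 + F2*x2)/F3
x3 = (476*0.78 + 120*0.31) / 596
x3 = 68.54%


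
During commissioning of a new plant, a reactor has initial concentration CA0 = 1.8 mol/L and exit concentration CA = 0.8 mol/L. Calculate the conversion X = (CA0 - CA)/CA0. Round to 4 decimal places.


X = (CA0 - CA) / CA0
X = (1.8 - 0.8) / 1.8
X = 1.0 / 1.8
X = 0.5556


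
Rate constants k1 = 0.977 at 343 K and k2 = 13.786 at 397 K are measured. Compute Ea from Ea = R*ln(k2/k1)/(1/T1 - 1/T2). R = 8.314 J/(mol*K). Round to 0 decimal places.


Ea = R * ln(k2/k1) / (1/T1 - 1/T2)
ln(k2/k1) = ln(13.786/0.977) = 2.6469222
1/T1 - 1/T2 = 1/343 - 1/397 = 0.000396560207
Ea = 8.314 * 2.6469222 / 0.000396560207
Ea = 55493 J/mol


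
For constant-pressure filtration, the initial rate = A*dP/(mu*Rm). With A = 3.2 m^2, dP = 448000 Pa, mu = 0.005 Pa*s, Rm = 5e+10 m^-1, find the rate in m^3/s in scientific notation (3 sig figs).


rate = A * dP / (mu * Rm)
rate = 3.2 * 448000 / (0.005 * 5e+10)
rate = 1433600.0 / 2.500e+08
rate = 5.73e-03 m^3/s


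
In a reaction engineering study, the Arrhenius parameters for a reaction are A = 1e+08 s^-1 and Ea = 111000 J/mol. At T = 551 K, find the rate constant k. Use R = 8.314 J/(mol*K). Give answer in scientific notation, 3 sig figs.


k = A * exp(-Ea/(R*T))
k = 1e+08 * exp(-111000 / (8.314 * 551))
k = 1e+08 * exp(-24.230443)
k = 3.00e-03


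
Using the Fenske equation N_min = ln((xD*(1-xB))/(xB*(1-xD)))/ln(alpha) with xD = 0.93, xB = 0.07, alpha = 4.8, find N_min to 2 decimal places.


N_min = ln((xD*(1-xB))/(xB*(1-xD))) / ln(alpha)
Numerator inside ln: 0.8649 / 0.0049 = 176.510204
ln(176.510204) = 5.173379
ln(alpha) = ln(4.8) = 1.568616
N_min = 5.173379 / 1.568616 = 3.30


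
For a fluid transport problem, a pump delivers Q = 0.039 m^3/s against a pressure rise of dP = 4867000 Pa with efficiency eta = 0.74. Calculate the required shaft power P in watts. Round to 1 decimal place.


P = Q * dP / eta
P = 0.039 * 4867000 / 0.74
P = 189813.0 / 0.74
P = 256504.1 W


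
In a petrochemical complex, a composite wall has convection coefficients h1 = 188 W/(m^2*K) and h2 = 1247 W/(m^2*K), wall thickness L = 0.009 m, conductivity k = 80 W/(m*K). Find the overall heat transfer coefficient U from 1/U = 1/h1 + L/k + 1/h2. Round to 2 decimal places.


1/U = 1/h1 + L/k + 1/h2
1/U = 1/188 + 0.009/80 + 1/1247
1/U = 0.0053191489 + 0.0001125 + 0.0008019246
1/U = 0.0062335735
U = 160.42 W/(m^2*K)


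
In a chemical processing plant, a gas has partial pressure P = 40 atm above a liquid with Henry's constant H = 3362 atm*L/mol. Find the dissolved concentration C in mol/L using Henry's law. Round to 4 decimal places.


C = P / H
C = 40 / 3362
C = 0.0119 mol/L


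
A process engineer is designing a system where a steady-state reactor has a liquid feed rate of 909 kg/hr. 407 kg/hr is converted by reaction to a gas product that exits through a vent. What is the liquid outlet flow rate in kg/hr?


Steady-state mass balance on the main outlet: F_out = F_in - F_removed
F_out = 909 - 407
F_out = 502 kg/hr


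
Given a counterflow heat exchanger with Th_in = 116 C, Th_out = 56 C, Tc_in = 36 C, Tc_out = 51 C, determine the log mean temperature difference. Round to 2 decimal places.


dT1 = Th_in - Tc_out = 116 - 51 = 65
dT2 = Th_out - Tc_in = 56 - 36 = 20
LMTD = (dT1 - dT2) / ln(dT1/dT2)
LMTD = (65 - 20) / ln(65/20)
LMTD = 38.18 K


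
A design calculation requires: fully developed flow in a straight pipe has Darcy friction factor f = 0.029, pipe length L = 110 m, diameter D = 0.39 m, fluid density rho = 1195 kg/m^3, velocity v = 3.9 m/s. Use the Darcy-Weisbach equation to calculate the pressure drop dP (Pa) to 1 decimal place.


dP = f * (L/D) * (rho*v^2/2)
dP = 0.029 * (110/0.39) * (1195*3.9^2/2)
L/D = 282.05128205
rho*v^2/2 = 1195*15.21/2 = 9087.975
dP = 0.029 * 282.05128205 * 9087.975
dP = 74335.0 Pa


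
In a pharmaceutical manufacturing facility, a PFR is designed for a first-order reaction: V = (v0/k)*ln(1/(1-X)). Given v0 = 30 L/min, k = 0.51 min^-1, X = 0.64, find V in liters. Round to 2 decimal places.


V = (v0/k) * ln(1/(1-X))
V = (30/0.51) * ln(1/(1-0.64))
V = 58.823529 * ln(2.777778)
V = 58.823529 * 1.021651
V = 60.10 L


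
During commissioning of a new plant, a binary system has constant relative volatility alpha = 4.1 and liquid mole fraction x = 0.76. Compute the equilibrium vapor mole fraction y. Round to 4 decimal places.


y = alpha*x / (1 + (alpha-1)*x)
y = 4.1*0.76 / (1 + (4.1-1)*0.76)
y = 3.116 / (1 + 2.356)
y = 3.116 / 3.356
y = 0.9285


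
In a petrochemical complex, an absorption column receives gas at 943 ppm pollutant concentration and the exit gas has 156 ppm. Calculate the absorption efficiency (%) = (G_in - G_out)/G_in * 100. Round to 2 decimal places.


Efficiency = (G_in - G_out) / G_in * 100%
Efficiency = (943 - 156) / 943 * 100
Efficiency = 787 / 943 * 100
Efficiency = 83.46%


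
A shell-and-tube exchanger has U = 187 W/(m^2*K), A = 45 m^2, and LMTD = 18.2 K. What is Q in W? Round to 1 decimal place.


Q = U * A * LMTD
Q = 187 * 45 * 18.2
Q = 153153.0 W


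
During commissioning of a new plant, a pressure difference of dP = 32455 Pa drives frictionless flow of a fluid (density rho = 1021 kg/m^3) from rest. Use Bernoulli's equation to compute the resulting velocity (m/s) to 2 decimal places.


v = sqrt(2*dP/rho)
v = sqrt(2*32455/1021)
v = sqrt(63.574927)
v = 7.97 m/s


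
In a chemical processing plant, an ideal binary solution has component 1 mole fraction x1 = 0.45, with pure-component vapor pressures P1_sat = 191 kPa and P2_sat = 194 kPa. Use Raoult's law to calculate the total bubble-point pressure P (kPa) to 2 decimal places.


P = x1*P1_sat + x2*P2_sat
x2 = 1 - x1 = 1 - 0.45 = 0.55
P = 0.45*191 + 0.55*194
P = 85.95 + 106.7
P = 192.65 kPa


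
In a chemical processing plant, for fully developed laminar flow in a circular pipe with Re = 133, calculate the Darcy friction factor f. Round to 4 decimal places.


f = 64 / Re
f = 64 / 133
f = 0.4812


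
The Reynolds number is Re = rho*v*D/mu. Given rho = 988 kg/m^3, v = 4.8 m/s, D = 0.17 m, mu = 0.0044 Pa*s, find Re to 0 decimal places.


Re = rho * v * D / mu
Re = 988 * 4.8 * 0.17 / 0.0044
Re = 806.208 / 0.0044
Re = 183229


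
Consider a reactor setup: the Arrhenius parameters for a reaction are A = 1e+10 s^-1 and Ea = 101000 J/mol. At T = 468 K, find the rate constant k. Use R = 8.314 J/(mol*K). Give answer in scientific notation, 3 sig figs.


k = A * exp(-Ea/(R*T))
k = 1e+10 * exp(-101000 / (8.314 * 468))
k = 1e+10 * exp(-25.957658)
k = 5.33e-02


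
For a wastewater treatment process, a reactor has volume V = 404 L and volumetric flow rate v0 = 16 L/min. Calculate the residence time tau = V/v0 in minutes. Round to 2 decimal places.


tau = V / v0
tau = 404 / 16
tau = 25.25 min


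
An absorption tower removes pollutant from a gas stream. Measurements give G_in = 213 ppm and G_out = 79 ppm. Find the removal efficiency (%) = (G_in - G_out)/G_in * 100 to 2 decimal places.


Efficiency = (G_in - G_out) / G_in * 100%
Efficiency = (213 - 79) / 213 * 100
Efficiency = 134 / 213 * 100
Efficiency = 62.91%


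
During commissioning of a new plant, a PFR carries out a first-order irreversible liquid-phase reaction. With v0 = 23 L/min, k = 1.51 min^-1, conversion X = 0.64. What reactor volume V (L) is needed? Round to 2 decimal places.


V = (v0/k) * ln(1/(1-X))
V = (23/1.51) * ln(1/(1-0.64))
V = 15.231788 * ln(2.777778)
V = 15.231788 * 1.021651
V = 15.56 L


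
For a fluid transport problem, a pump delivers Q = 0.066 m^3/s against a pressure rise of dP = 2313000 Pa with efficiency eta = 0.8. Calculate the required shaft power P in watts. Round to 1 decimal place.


P = Q * dP / eta
P = 0.066 * 2313000 / 0.8
P = 152658.0 / 0.8
P = 190822.5 W


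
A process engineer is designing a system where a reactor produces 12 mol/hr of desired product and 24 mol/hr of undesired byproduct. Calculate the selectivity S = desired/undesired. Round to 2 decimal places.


S = desired product rate / undesired product rate
S = 12 / 24
S = 0.50


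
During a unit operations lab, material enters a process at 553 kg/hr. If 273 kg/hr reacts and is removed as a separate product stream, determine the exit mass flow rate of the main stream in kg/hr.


Steady-state mass balance on the main outlet: F_out = F_in - F_removed
F_out = 553 - 273
F_out = 280 kg/hr


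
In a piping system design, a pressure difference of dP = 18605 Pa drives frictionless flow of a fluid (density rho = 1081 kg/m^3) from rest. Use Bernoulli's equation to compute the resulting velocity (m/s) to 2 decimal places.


v = sqrt(2*dP/rho)
v = sqrt(2*18605/1081)
v = sqrt(34.421832)
v = 5.87 m/s


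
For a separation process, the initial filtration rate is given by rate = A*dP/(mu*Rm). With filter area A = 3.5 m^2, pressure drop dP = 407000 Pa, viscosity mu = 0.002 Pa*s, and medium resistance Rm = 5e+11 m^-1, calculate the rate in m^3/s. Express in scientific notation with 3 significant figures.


rate = A * dP / (mu * Rm)
rate = 3.5 * 407000 / (0.002 * 5e+11)
rate = 1424500.0 / 1.000e+09
rate = 1.42e-03 m^3/s


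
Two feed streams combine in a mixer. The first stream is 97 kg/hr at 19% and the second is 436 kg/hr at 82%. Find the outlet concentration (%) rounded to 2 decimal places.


Mass balance on solute: F1*x1 + F2*x2 = F3*x3
F3 = F1 + F2 = 97 + 436 = 533 kg/hr
x3 = (F1*x1 + F2*x2)/F3
x3 = (97*0.19 + 436*0.82) / 533
x3 = 70.53%


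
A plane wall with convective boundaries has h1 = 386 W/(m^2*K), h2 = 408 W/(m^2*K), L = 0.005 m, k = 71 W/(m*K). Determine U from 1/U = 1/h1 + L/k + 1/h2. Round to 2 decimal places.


1/U = 1/h1 + L/k + 1/h2
1/U = 1/386 + 0.005/71 + 1/408
1/U = 0.0025906736 + 7.04225e-05 + 0.0024509804
1/U = 0.0051120765
U = 195.62 W/(m^2*K)


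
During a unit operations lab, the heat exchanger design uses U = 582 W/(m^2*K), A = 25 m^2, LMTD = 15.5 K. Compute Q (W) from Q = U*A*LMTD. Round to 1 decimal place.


Q = U * A * LMTD
Q = 582 * 25 * 15.5
Q = 225525.0 W


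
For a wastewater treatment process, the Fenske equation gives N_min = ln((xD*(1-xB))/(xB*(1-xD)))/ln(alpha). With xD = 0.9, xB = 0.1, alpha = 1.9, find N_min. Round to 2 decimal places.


N_min = ln((xD*(1-xB))/(xB*(1-xD))) / ln(alpha)
Numerator inside ln: 0.81 / 0.01 = 81.0
ln(81.0) = 4.394449
ln(alpha) = ln(1.9) = 0.641854
N_min = 4.394449 / 0.641854 = 6.85


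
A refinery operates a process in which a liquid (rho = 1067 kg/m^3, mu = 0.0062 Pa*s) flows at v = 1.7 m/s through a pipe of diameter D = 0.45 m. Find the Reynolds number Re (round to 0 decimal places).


Re = rho * v * D / mu
Re = 1067 * 1.7 * 0.45 / 0.0062
Re = 816.255 / 0.0062
Re = 131654


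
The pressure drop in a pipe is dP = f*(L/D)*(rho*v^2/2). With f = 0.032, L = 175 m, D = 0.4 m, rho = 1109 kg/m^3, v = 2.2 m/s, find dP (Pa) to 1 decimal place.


dP = f * (L/D) * (rho*v^2/2)
dP = 0.032 * (175/0.4) * (1109*2.2^2/2)
L/D = 437.5
rho*v^2/2 = 1109*4.84/2 = 2683.78
dP = 0.032 * 437.5 * 2683.78
dP = 37572.9 Pa


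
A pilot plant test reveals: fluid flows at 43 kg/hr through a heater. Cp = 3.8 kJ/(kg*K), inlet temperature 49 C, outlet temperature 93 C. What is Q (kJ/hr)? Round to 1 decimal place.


Q = m_dot * Cp * (T2 - T1)
Q = 43 * 3.8 * (93 - 49)
Q = 43 * 3.8 * 44
Q = 7189.6 kJ/hr


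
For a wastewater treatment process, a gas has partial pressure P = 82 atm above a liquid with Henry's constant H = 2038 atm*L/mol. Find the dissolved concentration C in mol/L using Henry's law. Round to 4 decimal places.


C = P / H
C = 82 / 2038
C = 0.0402 mol/L


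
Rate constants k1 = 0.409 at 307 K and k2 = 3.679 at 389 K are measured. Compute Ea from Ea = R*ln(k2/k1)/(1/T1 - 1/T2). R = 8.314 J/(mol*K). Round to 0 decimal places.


Ea = R * ln(k2/k1) / (1/T1 - 1/T2)
ln(k2/k1) = ln(3.679/0.409) = 2.1966811
1/T1 - 1/T2 = 1/307 - 1/389 = 0.000686634903
Ea = 8.314 * 2.1966811 / 0.000686634903
Ea = 26598 J/mol


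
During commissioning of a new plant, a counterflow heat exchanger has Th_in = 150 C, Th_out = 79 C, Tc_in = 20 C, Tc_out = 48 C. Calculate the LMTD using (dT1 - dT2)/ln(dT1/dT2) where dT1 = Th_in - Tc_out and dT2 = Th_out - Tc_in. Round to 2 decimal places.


dT1 = Th_in - Tc_out = 150 - 48 = 102
dT2 = Th_out - Tc_in = 79 - 20 = 59
LMTD = (dT1 - dT2) / ln(dT1/dT2)
LMTD = (102 - 59) / ln(102/59)
LMTD = 78.55 K


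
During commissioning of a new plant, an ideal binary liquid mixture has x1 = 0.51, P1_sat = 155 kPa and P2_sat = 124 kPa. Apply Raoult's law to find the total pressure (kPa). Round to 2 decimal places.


P = x1*P1_sat + x2*P2_sat
x2 = 1 - x1 = 1 - 0.51 = 0.49
P = 0.51*155 + 0.49*124
P = 79.05 + 60.76
P = 139.81 kPa


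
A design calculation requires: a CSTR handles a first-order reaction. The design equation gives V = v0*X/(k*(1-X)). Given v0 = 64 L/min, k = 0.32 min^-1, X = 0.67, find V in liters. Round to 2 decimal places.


V = v0 * X / (k * (1 - X))
V = 64 * 0.67 / (0.32 * (1 - 0.67))
V = 42.88 / (0.32 * 0.33)
V = 42.88 / 0.1056
V = 406.06 L


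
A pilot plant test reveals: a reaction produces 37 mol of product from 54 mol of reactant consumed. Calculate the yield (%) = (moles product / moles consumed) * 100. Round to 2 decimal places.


Yield = (moles product / moles consumed) * 100%
Yield = (37 / 54) * 100
Yield = 0.6852 * 100
Yield = 68.52%


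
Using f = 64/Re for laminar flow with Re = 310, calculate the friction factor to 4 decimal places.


f = 64 / Re
f = 64 / 310
f = 0.2065


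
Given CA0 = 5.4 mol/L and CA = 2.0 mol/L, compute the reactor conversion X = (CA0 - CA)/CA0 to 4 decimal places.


X = (CA0 - CA) / CA0
X = (5.4 - 2.0) / 5.4
X = 3.4 / 5.4
X = 0.6296


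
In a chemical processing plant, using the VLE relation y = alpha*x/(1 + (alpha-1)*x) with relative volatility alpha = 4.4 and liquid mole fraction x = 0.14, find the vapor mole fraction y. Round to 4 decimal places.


y = alpha*x / (1 + (alpha-1)*x)
y = 4.4*0.14 / (1 + (4.4-1)*0.14)
y = 0.616 / (1 + 0.476)
y = 0.616 / 1.476
y = 0.4173


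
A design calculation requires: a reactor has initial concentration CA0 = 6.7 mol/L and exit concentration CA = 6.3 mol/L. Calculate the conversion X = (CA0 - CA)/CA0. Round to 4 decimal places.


X = (CA0 - CA) / CA0
X = (6.7 - 6.3) / 6.7
X = 0.4 / 6.7
X = 0.0597


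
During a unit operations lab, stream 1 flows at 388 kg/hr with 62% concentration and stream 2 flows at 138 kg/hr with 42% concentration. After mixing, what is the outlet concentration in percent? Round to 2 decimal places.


Mass balance on solute: F1*x1 + F2*x2 = F3*x3
F3 = F1 + F2 = 388 + 138 = 526 kg/hr
x3 = (F1*x1 + F2*x2)/F3
x3 = (388*0.62 + 138*0.42) / 526
x3 = 56.75%


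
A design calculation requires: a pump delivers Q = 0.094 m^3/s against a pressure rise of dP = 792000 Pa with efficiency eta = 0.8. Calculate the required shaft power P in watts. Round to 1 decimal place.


P = Q * dP / eta
P = 0.094 * 792000 / 0.8
P = 74448.0 / 0.8
P = 93060.0 W


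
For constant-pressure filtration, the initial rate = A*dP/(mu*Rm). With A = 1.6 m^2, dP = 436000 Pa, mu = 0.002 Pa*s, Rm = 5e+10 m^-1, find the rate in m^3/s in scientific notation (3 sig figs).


rate = A * dP / (mu * Rm)
rate = 1.6 * 436000 / (0.002 * 5e+10)
rate = 697600.0 / 1.000e+08
rate = 6.98e-03 m^3/s


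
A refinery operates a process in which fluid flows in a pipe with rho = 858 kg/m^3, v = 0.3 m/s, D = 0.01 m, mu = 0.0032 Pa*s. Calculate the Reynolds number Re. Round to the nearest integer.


Re = rho * v * D / mu
Re = 858 * 0.3 * 0.01 / 0.0032
Re = 2.574 / 0.0032
Re = 804


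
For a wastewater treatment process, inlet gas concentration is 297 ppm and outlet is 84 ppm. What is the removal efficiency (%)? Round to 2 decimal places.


Efficiency = (G_in - G_out) / G_in * 100%
Efficiency = (297 - 84) / 297 * 100
Efficiency = 213 / 297 * 100
Efficiency = 71.72%
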